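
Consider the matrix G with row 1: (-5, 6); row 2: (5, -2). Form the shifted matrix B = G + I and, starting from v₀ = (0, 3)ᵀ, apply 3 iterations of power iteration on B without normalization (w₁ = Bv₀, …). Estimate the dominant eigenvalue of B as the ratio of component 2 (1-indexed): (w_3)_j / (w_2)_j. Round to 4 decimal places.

-5.8387

B = G + I has rows (-4, 6); (5, -1)
w1 = Bv₀ = ((-4)·0 + 6·3; 5·0 + (-1)·3) = (18, -3)
w2 = Bw1 = ((-4)·18 + 6·(-3); 5·18 + (-1)·(-3)) = (-90, 93)
w3 = Bw2 = (918, -543)
Ratio: -543/93 = -5.8387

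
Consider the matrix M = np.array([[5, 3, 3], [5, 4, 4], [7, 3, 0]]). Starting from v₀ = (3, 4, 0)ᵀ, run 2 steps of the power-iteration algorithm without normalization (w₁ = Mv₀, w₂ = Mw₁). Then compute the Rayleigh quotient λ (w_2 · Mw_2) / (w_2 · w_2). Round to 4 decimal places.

λ ≈ 11.3841

w1 = Mv₀ = (5·3 + 3·4 + 3·0; 5·3 + 4·4 + 4·0; 7·3 + 3·4 + 0·0) = (27, 31, 33)
w2 = Mw1 = (5·27 + 3·31 + 3·33; 5·27 + 4·31 + 4·33; 7·27 + 3·31 + 0·33) = (327, 391, 282)
Mw2 = (3654, 4327, 3462)
w2·Mw2 = 327·3654 + 391·4327 + 282·3462 = 3862999; w2·w2 = 327·327 + 391·391 + 282·282 = 339334
λ ≈ 3862999/339334 = 11.3841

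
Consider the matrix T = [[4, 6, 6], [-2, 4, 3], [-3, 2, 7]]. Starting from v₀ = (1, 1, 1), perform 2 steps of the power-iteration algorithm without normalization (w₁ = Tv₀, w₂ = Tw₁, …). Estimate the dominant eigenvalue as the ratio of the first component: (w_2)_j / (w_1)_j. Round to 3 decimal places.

w1 = Tv₀ = (16, 5, 6)
w2 = Tw1 = (130, 6, 4)
Ratio at component: 130 / 16 = 8.125

λ ≈ 8.125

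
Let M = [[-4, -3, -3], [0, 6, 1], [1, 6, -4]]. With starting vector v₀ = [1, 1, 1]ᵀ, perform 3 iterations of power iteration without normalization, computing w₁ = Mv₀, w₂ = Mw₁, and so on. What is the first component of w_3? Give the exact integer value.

-235

w1 = Mv₀ = (-10, 7, 3)
w2 = Mw1 = (10, 45, 20)
w3 = Mw2 = (-235, 290, 200)
The requested component of w3 is -235.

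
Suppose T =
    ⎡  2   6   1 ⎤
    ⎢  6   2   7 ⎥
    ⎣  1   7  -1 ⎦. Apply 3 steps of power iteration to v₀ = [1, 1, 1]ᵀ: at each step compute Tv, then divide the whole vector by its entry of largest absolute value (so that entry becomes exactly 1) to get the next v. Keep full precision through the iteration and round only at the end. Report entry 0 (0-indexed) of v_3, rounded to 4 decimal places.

Tv0 = (9.00000, 15.00000, 7.00000); divide by 15.00000 → v1 = (0.60000, 1.00000, 0.46667)
Tv1 = (7.66667, 8.86667, 7.13333); divide by 8.86667 → v2 = (0.86466, 1.00000, 0.80451)
Tv2 = (8.53383, 12.81955, 7.06015); divide by 12.81955 → v3 = (0.66569, 1.00000, 0.55073)
Requested entry of v3: 1135/1705 = 0.6657

0.6657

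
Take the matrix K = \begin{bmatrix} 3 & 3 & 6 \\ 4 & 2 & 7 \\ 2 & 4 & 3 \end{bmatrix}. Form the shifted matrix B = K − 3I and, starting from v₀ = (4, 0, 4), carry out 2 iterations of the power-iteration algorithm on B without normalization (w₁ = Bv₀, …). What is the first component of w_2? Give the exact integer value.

180

B = K − 3I has rows (0, 3, 6); (4, -1, 7); (2, 4, 0)
w1 = Bv₀ = (24, 44, 8)
w2 = Bw1 = (180, 108, 224)
Requested component of w2: 180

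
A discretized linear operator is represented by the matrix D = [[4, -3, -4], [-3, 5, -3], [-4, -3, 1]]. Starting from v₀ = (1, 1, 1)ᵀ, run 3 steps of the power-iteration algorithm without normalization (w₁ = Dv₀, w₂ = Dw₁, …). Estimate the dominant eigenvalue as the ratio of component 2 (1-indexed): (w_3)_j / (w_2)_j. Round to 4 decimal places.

w1 = Dv₀ = (4·1 + (-3)·1 + (-4)·1; (-3)·1 + 5·1 + (-3)·1; (-4)·1 + (-3)·1 + 1·1) = (-3, -1, -6)
w2 = Dw1 = (4·(-3) + (-3)·(-1) + (-4)·(-6); (-3)·(-3) + 5·(-1) + (-3)·(-6); (-4)·(-3) + (-3)·(-1) + 1·(-6)) = (15, 22, 9)
w3 = Dw2 = (-42, 38, -117)
Ratio at component: 38 / 22 = 1.7273

λ ≈ 1.7273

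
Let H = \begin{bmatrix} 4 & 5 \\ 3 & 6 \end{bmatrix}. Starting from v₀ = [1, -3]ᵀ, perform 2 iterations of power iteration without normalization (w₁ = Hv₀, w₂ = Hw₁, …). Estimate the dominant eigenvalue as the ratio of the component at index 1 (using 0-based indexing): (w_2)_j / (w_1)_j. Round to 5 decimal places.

8.20000

w1 = Hv₀ = (4·1 + 5·(-3); 3·1 + 6·(-3)) = (-11, -15)
w2 = Hw1 = (4·(-11) + 5·(-15); 3·(-11) + 6·(-15)) = (-119, -123)
Ratio at component: -123 / -15 = 8.20000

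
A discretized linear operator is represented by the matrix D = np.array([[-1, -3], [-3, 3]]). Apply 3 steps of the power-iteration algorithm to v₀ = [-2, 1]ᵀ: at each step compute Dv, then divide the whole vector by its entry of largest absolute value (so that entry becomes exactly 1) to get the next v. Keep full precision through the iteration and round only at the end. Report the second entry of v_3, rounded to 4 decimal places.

1.0000

Dv0 = (-1.00000, 9.00000); divide by 9.00000 → v1 = (-0.11111, 1.00000)
Dv1 = (-2.88889, 3.33333); divide by 3.33333 → v2 = (-0.86667, 1.00000)
Dv2 = (-2.13333, 5.60000); divide by 5.60000 → v3 = (-0.38095, 1.00000)
Requested entry of v3: 168/168 = 1.0000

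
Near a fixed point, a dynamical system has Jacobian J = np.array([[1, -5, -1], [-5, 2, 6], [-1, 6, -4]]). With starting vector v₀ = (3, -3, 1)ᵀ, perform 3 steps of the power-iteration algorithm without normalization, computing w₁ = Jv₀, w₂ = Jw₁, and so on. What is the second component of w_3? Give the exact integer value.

w1 = Jv₀ = (1·3 + (-5)·(-3) + (-1)·1; (-5)·3 + 2·(-3) + 6·1; (-1)·3 + 6·(-3) + (-4)·1) = (17, -15, -25)
w2 = Jw1 = (1·17 + (-5)·(-15) + (-1)·(-25); (-5)·17 + 2·(-15) + 6·(-25); (-1)·17 + 6·(-15) + (-4)·(-25)) = (117, -265, -7)
w3 = Jw2 = (1449, -1157, -1679)
The requested component of w3 is -1157.

-1157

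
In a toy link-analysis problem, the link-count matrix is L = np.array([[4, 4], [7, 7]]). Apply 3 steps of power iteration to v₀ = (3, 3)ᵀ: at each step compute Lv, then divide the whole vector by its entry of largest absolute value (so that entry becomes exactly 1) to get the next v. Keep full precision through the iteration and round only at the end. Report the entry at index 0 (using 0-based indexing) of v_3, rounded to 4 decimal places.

Lv0 = (24.00000, 42.00000); divide by 42.00000 → v1 = (0.57143, 1.00000)
Lv1 = (6.28571, 11.00000); divide by 11.00000 → v2 = (0.57143, 1.00000)
Lv2 = (6.28571, 11.00000); divide by 11.00000 → v3 = (0.57143, 1.00000)
Requested entry of v3: 2904/5082 = 0.5714

0.5714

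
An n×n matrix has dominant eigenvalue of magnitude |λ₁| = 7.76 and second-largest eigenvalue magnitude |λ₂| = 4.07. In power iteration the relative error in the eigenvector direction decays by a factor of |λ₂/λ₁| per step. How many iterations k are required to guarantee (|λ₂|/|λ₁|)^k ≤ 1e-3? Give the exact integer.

11

|λ₂/λ₁| = 4.07/7.76 = 0.52448
Need k ≥ ln(1e-3) / ln(0.52448) = -6.9078 / -0.6453 ≈ 10.704
Smallest integer k satisfying the bound: 11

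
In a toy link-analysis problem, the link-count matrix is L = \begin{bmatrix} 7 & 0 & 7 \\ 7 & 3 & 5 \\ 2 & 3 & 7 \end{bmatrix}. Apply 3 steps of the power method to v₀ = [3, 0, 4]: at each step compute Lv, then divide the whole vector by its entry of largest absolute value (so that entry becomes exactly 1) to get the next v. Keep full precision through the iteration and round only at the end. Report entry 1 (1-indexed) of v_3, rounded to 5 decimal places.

0.88029

Lv0 = (49.000000, 41.000000, 34.000000); divide by 49.000000 → v1 = (1.000000, 0.836735, 0.693878)
Lv1 = (11.857143, 12.979592, 9.367347); divide by 12.979592 → v2 = (0.913522, 1.000000, 0.721698)
Lv2 = (11.446541, 13.003145, 9.878931); divide by 13.003145 → v3 = (0.880290, 1.000000, 0.759734)
Requested entry of v3: 7280/8270 = 0.88029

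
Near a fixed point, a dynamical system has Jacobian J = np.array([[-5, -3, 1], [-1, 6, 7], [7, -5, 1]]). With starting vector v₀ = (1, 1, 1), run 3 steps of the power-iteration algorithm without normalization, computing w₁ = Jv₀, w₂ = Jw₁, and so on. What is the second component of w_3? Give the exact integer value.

-144

w1 = Jv₀ = ((-5)·1 + (-3)·1 + 1·1; (-1)·1 + 6·1 + 7·1; 7·1 + (-5)·1 + 1·1) = (-7, 12, 3)
w2 = Jw1 = ((-5)·(-7) + (-3)·12 + 1·3; (-1)·(-7) + 6·12 + 7·3; 7·(-7) + (-5)·12 + 1·3) = (2, 100, -106)
w3 = Jw2 = (-416, -144, -592)
The requested component of w3 is -144.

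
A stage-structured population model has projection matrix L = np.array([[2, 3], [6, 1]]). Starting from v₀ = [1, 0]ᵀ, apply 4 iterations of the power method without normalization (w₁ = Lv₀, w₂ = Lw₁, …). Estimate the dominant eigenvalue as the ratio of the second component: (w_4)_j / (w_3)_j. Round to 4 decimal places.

4.9200

w1 = Lv₀ = (2, 6)
w2 = Lw1 = (22, 18)
w3 = Lw2 = (98, 150)
w4 = Lw3 = (646, 738)
Ratio at component: 738 / 150 = 4.9200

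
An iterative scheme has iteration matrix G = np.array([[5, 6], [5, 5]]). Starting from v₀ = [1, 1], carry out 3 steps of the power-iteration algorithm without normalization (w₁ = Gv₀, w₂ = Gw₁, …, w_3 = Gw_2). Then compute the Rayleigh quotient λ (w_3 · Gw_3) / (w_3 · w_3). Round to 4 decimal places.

w1 = Gv₀ = (11, 10)
w2 = Gw1 = (115, 105)
w3 = Gw2 = (1205, 1100)
Gw3 = (12625, 11525)
w3·Gw3 = 1205·12625 + 1100·11525 = 27890625; w3·w3 = 1205·1205 + 1100·1100 = 2662025
λ ≈ 27890625/2662025 = 10.4772

10.4772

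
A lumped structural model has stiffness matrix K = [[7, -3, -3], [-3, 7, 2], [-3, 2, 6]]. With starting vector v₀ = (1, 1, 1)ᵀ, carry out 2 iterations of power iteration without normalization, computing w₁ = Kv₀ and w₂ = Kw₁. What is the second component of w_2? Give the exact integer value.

49

w1 = Kv₀ = (1, 6, 5)
w2 = Kw1 = (-26, 49, 39)
The requested component of w2 is 49.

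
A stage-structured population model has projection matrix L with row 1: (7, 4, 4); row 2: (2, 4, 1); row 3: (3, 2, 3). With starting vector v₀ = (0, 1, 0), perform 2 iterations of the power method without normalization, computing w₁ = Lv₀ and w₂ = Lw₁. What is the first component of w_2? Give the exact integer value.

w1 = Lv₀ = (4, 4, 2)
w2 = Lw1 = (52, 26, 26)
The requested component of w2 is 52.

52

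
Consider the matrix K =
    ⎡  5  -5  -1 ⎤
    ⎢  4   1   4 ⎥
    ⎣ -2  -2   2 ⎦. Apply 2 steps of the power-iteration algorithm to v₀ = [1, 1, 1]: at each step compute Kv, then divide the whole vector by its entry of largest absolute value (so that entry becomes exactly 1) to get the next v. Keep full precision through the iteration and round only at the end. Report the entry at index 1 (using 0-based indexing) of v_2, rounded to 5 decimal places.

0.06250

Kv0 = (-1.000000, 9.000000, -2.000000); divide by 9.000000 → v1 = (-0.111111, 1.000000, -0.222222)
Kv1 = (-5.333333, -0.333333, -2.222222); divide by -5.333333 → v2 = (1.000000, 0.062500, 0.416667)
Requested entry of v2: -3/-48 = 0.06250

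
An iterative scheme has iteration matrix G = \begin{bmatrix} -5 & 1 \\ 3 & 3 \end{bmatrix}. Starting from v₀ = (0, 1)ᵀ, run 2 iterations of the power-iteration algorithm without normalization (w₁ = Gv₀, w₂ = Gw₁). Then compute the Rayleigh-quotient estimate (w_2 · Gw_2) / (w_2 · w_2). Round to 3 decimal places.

λ ≈ 2.135

w1 = Gv₀ = ((-5)·0 + 1·1; 3·0 + 3·1) = (1, 3)
w2 = Gw1 = ((-5)·1 + 1·3; 3·1 + 3·3) = (-2, 12)
Gw2 = (22, 30)
w2·Gw2 = (-2)·22 + 12·30 = 316; w2·w2 = (-2)·(-2) + 12·12 = 148
λ ≈ 316/148 = 2.135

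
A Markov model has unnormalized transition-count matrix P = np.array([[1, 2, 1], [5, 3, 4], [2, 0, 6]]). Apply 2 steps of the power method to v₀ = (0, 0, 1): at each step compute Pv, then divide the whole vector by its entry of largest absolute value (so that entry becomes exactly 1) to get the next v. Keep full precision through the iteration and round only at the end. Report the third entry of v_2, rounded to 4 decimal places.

0.9268

Pv0 = (1.00000, 4.00000, 6.00000); divide by 6.00000 → v1 = (0.16667, 0.66667, 1.00000)
Pv1 = (2.50000, 6.83333, 6.33333); divide by 6.83333 → v2 = (0.36585, 1.00000, 0.92683)
Requested entry of v2: 38/41 = 0.9268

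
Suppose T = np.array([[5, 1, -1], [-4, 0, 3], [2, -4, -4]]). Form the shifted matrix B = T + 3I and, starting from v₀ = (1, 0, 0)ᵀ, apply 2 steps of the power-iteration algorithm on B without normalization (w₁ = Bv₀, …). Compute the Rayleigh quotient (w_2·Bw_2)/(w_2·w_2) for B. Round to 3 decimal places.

μ ≈ 6.979

B = T + 3I has rows (8, 1, -1); (-4, 3, 3); (2, -4, -1)
w1 = Bv₀ = (8·1 + 1·0 + (-1)·0; (-4)·1 + 3·0 + 3·0; 2·1 + (-4)·0 + (-1)·0) = (8, -4, 2)
w2 = Bw1 = (8·8 + 1·(-4) + (-1)·2; (-4)·8 + 3·(-4) + 3·2; 2·8 + (-4)·(-4) + (-1)·2) = (58, -38, 30)
Bw2 = (396, -256, 238)
w2·Bw2 = 39836; w2·w2 = 5708; μ ≈ 39836/5708 = 6.979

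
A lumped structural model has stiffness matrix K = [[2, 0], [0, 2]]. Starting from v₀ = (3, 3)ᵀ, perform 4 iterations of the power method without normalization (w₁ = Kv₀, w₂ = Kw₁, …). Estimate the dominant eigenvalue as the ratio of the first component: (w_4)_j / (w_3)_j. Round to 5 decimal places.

λ ≈ 2.00000

w1 = Kv₀ = (2·3 + 0·3; 0·3 + 2·3) = (6, 6)
w2 = Kw1 = (2·6 + 0·6; 0·6 + 2·6) = (12, 12)
w3 = Kw2 = (24, 24)
w4 = Kw3 = (48, 48)
Ratio at component: 48 / 24 = 2.00000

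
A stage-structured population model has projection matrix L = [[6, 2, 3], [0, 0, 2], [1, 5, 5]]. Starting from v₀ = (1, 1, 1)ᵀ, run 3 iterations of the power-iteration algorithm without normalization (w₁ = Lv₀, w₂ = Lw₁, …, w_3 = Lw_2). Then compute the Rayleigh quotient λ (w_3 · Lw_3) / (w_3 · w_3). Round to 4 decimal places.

λ ≈ 8.1616

w1 = Lv₀ = (11, 2, 11)
w2 = Lw1 = (103, 22, 76)
w3 = Lw2 = (890, 152, 593)
Lw3 = (7423, 1186, 4615)
w3·Lw3 = 890·7423 + 152·1186 + 593·4615 = 9523437; w3·w3 = 890·890 + 152·152 + 593·593 = 1166853
λ ≈ 9523437/1166853 = 8.1616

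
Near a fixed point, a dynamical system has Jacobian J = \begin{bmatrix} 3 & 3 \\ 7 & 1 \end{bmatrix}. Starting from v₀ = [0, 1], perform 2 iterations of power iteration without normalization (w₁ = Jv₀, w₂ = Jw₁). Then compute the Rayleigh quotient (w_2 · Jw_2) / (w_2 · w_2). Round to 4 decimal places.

w1 = Jv₀ = (3·0 + 3·1; 7·0 + 1·1) = (3, 1)
w2 = Jw1 = (3·3 + 3·1; 7·3 + 1·1) = (12, 22)
Jw2 = (102, 106)
w2·Jw2 = 12·102 + 22·106 = 3556; w2·w2 = 12·12 + 22·22 = 628
λ ≈ 3556/628 = 5.6624

λ ≈ 5.6624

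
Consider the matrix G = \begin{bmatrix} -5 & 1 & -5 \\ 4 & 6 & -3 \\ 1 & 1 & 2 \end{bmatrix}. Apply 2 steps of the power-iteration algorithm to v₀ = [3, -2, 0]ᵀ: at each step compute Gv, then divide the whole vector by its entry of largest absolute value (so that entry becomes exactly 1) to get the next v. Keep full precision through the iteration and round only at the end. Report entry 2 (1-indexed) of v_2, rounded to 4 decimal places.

Gv0 = (-17.00000, 0.00000, 1.00000); divide by -17.00000 → v1 = (1.00000, 0.00000, -0.05882)
Gv1 = (-4.70588, 4.17647, 0.88235); divide by -4.70588 → v2 = (1.00000, -0.88750, -0.18750)
Requested entry of v2: -71/80 = -0.8875

-0.8875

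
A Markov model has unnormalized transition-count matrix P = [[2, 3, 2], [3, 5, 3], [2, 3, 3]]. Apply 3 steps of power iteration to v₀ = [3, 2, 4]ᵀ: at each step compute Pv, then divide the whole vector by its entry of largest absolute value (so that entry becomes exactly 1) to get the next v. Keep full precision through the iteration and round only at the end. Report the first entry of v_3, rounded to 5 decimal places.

0.62977

Pv0 = (20.000000, 31.000000, 24.000000); divide by 31.000000 → v1 = (0.645161, 1.000000, 0.774194)
Pv1 = (5.838710, 9.258065, 6.612903); divide by 9.258065 → v2 = (0.630662, 1.000000, 0.714286)
Pv2 = (5.689895, 9.034843, 6.404181); divide by 9.034843 → v3 = (0.629772, 1.000000, 0.708831)
Requested entry of v3: 1633/2593 = 0.62977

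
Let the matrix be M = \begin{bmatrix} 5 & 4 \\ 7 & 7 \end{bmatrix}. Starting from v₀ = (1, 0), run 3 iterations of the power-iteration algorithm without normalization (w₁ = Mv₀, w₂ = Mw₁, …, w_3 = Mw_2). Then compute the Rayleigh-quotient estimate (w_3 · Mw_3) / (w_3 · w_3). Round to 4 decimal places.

λ ≈ 11.3857

w1 = Mv₀ = (5·1 + 4·0; 7·1 + 7·0) = (5, 7)
w2 = Mw1 = (5·5 + 4·7; 7·5 + 7·7) = (53, 84)
w3 = Mw2 = (601, 959)
Mw3 = (6841, 10920)
w3·Mw3 = 601·6841 + 959·10920 = 14583721; w3·w3 = 601·601 + 959·959 = 1280882
λ ≈ 14583721/1280882 = 11.3857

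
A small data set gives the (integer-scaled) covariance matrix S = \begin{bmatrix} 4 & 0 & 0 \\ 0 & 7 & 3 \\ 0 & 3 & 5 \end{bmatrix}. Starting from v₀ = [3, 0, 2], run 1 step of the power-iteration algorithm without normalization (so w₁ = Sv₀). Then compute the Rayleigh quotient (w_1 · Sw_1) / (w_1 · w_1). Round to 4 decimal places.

w1 = Sv₀ = (4·3 + 0·0 + 0·2; 0·3 + 7·0 + 3·2; 0·3 + 3·0 + 5·2) = (12, 6, 10)
Sw1 = (48, 72, 68)
w1·Sw1 = 12·48 + 6·72 + 10·68 = 1688; w1·w1 = 12·12 + 6·6 + 10·10 = 280
λ ≈ 1688/280 = 6.0286

6.0286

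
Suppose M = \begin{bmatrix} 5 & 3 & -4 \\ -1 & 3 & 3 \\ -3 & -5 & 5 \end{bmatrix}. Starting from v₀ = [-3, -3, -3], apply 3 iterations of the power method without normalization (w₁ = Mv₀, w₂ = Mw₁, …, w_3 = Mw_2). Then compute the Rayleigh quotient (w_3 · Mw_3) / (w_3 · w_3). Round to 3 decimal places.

λ ≈ 7.138

w1 = Mv₀ = (5·(-3) + 3·(-3) + (-4)·(-3); (-1)·(-3) + 3·(-3) + 3·(-3); (-3)·(-3) + (-5)·(-3) + 5·(-3)) = (-12, -15, 9)
w2 = Mw1 = (5·(-12) + 3·(-15) + (-4)·9; (-1)·(-12) + 3·(-15) + 3·9; (-3)·(-12) + (-5)·(-15) + 5·9) = (-141, -6, 156)
w3 = Mw2 = (-1347, 591, 1233)
Mw3 = (-9894, 6819, 7251)
w3·Mw3 = (-1347)·(-9894) + 591·6819 + 1233·7251 = 26297730; w3·w3 = (-1347)·(-1347) + 591·591 + 1233·1233 = 3683979
λ ≈ 26297730/3683979 = 7.138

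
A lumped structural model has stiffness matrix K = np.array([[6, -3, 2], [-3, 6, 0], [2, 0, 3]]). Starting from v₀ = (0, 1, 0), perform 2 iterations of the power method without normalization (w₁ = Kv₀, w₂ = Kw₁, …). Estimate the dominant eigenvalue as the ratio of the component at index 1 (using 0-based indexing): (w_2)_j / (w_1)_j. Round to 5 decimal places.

λ ≈ 7.50000

w1 = Kv₀ = (6·0 + (-3)·1 + 2·0; (-3)·0 + 6·1 + 0·0; 2·0 + 0·1 + 3·0) = (-3, 6, 0)
w2 = Kw1 = (6·(-3) + (-3)·6 + 2·0; (-3)·(-3) + 6·6 + 0·0; 2·(-3) + 0·6 + 3·0) = (-36, 45, -6)
Ratio at component: 45 / 6 = 7.50000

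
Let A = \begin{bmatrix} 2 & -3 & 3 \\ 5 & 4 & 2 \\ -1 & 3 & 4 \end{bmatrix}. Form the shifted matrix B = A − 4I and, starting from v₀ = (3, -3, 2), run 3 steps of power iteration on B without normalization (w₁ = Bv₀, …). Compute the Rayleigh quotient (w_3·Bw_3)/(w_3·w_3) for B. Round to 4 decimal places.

B = A − 4I has rows (-2, -3, 3); (5, 0, 2); (-1, 3, 0)
w1 = Bv₀ = (9, 19, -12)
w2 = Bw1 = (-111, 21, 48)
w3 = Bw2 = (303, -459, 174)
Bw3 = (1293, 1863, -1680)
w3·Bw3 = -755658; w3·w3 = 332766; μ ≈ -755658/332766 = -2.2708

-2.2708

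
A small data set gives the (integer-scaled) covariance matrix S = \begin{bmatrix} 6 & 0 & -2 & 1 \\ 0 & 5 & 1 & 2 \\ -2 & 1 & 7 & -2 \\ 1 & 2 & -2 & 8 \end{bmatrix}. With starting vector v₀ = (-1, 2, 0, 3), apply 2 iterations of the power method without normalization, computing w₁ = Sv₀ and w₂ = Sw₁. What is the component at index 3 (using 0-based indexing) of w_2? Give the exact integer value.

249

w1 = Sv₀ = (6·(-1) + 0·2 + (-2)·0 + 1·3; 0·(-1) + 5·2 + 1·0 + 2·3; (-2)·(-1) + 1·2 + 7·0 + (-2)·3; 1·(-1) + 2·2 + (-2)·0 + 8·3) = (-3, 16, -2, 27)
w2 = Sw1 = (6·(-3) + 0·16 + (-2)·(-2) + 1·27; 0·(-3) + 5·16 + 1·(-2) + 2·27; (-2)·(-3) + 1·16 + 7·(-2) + (-2)·27; 1·(-3) + 2·16 + (-2)·(-2) + 8·27) = (13, 132, -46, 249)
The requested component of w2 is 249.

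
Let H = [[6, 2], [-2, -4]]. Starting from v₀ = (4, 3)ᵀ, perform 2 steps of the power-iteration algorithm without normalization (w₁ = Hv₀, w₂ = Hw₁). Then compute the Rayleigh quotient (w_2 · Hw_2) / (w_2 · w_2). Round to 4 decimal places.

λ ≈ 5.8000

w1 = Hv₀ = (30, -20)
w2 = Hw1 = (140, 20)
Hw2 = (880, -360)
w2·Hw2 = 140·880 + 20·(-360) = 116000; w2·w2 = 140·140 + 20·20 = 20000
λ ≈ 116000/20000 = 5.8000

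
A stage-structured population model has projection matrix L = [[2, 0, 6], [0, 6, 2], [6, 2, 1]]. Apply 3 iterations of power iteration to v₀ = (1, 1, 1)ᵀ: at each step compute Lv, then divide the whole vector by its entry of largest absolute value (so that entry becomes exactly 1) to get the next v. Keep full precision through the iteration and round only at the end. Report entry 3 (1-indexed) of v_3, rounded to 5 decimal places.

Lv0 = (8.000000, 8.000000, 9.000000); divide by 9.000000 → v1 = (0.888889, 0.888889, 1.000000)
Lv1 = (7.777778, 7.333333, 8.111111); divide by 8.111111 → v2 = (0.958904, 0.904110, 1.000000)
Lv2 = (7.917808, 7.424658, 8.561644); divide by 8.561644 → v3 = (0.924800, 0.867200, 1.000000)
Requested entry of v3: 625/625 = 1.00000

1.00000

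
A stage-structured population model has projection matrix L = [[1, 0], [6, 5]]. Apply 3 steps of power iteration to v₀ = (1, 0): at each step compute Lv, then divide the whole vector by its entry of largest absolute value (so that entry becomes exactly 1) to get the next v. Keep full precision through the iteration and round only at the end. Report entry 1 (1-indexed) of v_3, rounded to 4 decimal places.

0.0054

Lv0 = (1.00000, 6.00000); divide by 6.00000 → v1 = (0.16667, 1.00000)
Lv1 = (0.16667, 6.00000); divide by 6.00000 → v2 = (0.02778, 1.00000)
Lv2 = (0.02778, 5.16667); divide by 5.16667 → v3 = (0.00538, 1.00000)
Requested entry of v3: 1/186 = 0.0054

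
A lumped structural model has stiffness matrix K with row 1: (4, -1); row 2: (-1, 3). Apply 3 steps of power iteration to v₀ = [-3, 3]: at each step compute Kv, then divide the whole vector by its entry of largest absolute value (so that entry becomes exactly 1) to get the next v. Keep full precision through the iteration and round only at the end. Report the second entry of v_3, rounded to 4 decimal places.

Kv0 = (-15.00000, 12.00000); divide by -15.00000 → v1 = (1.00000, -0.80000)
Kv1 = (4.80000, -3.40000); divide by 4.80000 → v2 = (1.00000, -0.70833)
Kv2 = (4.70833, -3.12500); divide by 4.70833 → v3 = (1.00000, -0.66372)
Requested entry of v3: 225/-339 = -0.6637

-0.6637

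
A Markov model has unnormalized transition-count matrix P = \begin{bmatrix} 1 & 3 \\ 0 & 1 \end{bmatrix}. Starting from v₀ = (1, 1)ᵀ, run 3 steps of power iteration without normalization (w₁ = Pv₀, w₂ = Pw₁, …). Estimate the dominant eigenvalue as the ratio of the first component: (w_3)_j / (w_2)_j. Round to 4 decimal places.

1.4286

w1 = Pv₀ = (4, 1)
w2 = Pw1 = (7, 1)
w3 = Pw2 = (10, 1)
Ratio at component: 10 / 7 = 1.4286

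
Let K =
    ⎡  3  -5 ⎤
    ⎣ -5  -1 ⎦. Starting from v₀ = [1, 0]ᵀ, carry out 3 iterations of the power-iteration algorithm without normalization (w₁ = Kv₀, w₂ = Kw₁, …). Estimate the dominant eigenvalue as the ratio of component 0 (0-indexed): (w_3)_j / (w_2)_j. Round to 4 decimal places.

w1 = Kv₀ = (3, -5)
w2 = Kw1 = (34, -10)
w3 = Kw2 = (152, -160)
Ratio at component: 152 / 34 = 4.4706

4.4706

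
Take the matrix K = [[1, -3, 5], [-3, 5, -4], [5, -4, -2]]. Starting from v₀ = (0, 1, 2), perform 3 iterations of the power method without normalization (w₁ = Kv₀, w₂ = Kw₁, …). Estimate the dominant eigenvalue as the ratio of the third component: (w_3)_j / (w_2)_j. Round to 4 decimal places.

λ ≈ -3.6508

w1 = Kv₀ = (7, -3, -8)
w2 = Kw1 = (-24, -4, 63)
w3 = Kw2 = (303, -200, -230)
Ratio at component: -230 / 63 = -3.6508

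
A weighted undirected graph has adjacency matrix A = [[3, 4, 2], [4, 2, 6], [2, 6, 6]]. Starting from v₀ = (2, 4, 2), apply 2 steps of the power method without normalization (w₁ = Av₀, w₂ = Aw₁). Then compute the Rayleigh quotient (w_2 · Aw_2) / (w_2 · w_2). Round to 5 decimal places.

λ ≈ 12.09696

w1 = Av₀ = (26, 28, 40)
w2 = Aw1 = (270, 400, 460)
Aw2 = (3330, 4640, 5700)
w2·Aw2 = 270·3330 + 400·4640 + 460·5700 = 5377100; w2·w2 = 270·270 + 400·400 + 460·460 = 444500
λ ≈ 5377100/444500 = 12.09696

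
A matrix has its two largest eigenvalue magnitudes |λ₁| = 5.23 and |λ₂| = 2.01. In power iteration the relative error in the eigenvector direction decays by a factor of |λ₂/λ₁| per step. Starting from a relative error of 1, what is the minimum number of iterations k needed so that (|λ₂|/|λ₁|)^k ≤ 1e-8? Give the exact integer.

|λ₂/λ₁| = 2.01/5.23 = 0.38432
Need k ≥ ln(1e-8) / ln(0.38432) = -18.4207 / -0.9563 ≈ 19.263
Smallest integer k satisfying the bound: 20

20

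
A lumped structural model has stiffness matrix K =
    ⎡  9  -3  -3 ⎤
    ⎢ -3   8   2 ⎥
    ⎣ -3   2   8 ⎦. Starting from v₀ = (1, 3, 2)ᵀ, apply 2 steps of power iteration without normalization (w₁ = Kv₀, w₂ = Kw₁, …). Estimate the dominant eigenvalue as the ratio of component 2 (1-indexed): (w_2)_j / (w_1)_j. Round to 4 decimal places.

w1 = Kv₀ = (9·1 + (-3)·3 + (-3)·2; (-3)·1 + 8·3 + 2·2; (-3)·1 + 2·3 + 8·2) = (-6, 25, 19)
w2 = Kw1 = (9·(-6) + (-3)·25 + (-3)·19; (-3)·(-6) + 8·25 + 2·19; (-3)·(-6) + 2·25 + 8·19) = (-186, 256, 220)
Ratio at component: 256 / 25 = 10.2400

λ ≈ 10.2400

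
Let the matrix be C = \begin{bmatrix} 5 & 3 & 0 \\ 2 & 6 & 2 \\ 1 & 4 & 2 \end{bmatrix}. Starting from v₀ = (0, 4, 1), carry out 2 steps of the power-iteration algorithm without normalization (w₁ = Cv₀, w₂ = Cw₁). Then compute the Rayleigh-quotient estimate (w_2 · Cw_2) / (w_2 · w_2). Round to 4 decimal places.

8.8777

w1 = Cv₀ = (12, 26, 18)
w2 = Cw1 = (138, 216, 152)
Cw2 = (1338, 1876, 1306)
w2·Cw2 = 138·1338 + 216·1876 + 152·1306 = 788372; w2·w2 = 138·138 + 216·216 + 152·152 = 88804
λ ≈ 788372/88804 = 8.8777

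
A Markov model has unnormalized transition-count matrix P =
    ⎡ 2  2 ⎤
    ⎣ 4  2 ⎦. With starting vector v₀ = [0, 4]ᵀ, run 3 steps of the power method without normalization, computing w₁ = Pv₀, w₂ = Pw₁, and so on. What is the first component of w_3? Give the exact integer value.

w1 = Pv₀ = (8, 8)
w2 = Pw1 = (32, 48)
w3 = Pw2 = (160, 224)
The requested component of w3 is 160.

160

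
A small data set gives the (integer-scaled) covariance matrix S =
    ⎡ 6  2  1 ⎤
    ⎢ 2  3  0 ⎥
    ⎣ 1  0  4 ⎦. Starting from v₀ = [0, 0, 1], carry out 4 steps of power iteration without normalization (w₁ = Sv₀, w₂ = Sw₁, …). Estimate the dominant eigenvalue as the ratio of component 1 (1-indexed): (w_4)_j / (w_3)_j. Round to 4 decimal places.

λ ≈ 7.6049

w1 = Sv₀ = (1, 0, 4)
w2 = Sw1 = (10, 2, 17)
w3 = Sw2 = (81, 26, 78)
w4 = Sw3 = (616, 240, 393)
Ratio at component: 616 / 81 = 7.6049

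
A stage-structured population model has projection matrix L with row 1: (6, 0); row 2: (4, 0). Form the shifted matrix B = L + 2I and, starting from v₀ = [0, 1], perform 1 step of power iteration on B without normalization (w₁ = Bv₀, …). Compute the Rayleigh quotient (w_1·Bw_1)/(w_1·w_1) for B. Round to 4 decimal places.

B = L + 2I has rows (8, 0); (4, 2)
w1 = Bv₀ = (8·0 + 0·1; 4·0 + 2·1) = (0, 2)
Bw1 = (0, 4)
w1·Bw1 = 8; w1·w1 = 4; μ ≈ 8/4 = 2.0000

2.0000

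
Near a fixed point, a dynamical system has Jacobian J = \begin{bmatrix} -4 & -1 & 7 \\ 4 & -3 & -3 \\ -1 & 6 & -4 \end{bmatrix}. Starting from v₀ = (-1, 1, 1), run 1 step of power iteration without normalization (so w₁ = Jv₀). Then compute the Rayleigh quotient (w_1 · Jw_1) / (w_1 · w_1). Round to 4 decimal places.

-4.5263

w1 = Jv₀ = ((-4)·(-1) + (-1)·1 + 7·1; 4·(-1) + (-3)·1 + (-3)·1; (-1)·(-1) + 6·1 + (-4)·1) = (10, -10, 3)
Jw1 = (-9, 61, -82)
w1·Jw1 = 10·(-9) + (-10)·61 + 3·(-82) = -946; w1·w1 = 10·10 + (-10)·(-10) + 3·3 = 209
λ ≈ -946/209 = -4.5263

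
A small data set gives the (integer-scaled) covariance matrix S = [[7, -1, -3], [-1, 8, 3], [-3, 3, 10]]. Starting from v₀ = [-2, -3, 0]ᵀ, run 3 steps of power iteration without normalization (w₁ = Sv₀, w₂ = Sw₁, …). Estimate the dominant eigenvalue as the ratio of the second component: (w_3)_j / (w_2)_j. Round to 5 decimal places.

λ ≈ 8.82184

w1 = Sv₀ = (-11, -22, -3)
w2 = Sw1 = (-46, -174, -63)
w3 = Sw2 = (41, -1535, -1014)
Ratio at component: -1535 / -174 = 8.82184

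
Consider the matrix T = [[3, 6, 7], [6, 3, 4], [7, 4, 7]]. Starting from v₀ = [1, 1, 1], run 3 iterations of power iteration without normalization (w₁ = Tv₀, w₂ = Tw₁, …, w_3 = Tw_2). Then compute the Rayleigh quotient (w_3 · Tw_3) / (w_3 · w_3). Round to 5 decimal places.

w1 = Tv₀ = (16, 13, 18)
w2 = Tw1 = (252, 207, 290)
w3 = Tw2 = (4028, 3293, 4622)
Tw3 = (64196, 52535, 73722)
w3·Tw3 = 4028·64196 + 3293·52535 + 4622·73722 = 772322327; w3·w3 = 4028·4028 + 3293·3293 + 4622·4622 = 48431517
λ ≈ 772322327/48431517 = 15.94669

15.94669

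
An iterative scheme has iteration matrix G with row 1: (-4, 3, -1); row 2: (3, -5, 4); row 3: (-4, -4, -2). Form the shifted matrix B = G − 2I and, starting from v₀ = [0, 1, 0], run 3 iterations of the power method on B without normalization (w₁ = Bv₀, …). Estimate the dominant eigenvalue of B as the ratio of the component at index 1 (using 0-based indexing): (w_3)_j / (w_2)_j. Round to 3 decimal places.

μ ≈ -6.452

B = G − 2I has rows (-6, 3, -1); (3, -7, 4); (-4, -4, -4)
w1 = Bv₀ = (3, -7, -4)
w2 = Bw1 = (-35, 42, 32)
w3 = Bw2 = (304, -271, -156)
Ratio: -271/42 = -6.452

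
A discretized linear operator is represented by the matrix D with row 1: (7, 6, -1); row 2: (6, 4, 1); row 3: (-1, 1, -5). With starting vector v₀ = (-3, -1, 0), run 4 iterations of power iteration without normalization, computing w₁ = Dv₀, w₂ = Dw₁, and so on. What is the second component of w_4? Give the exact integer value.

w1 = Dv₀ = (7·(-3) + 6·(-1) + (-1)·0; 6·(-3) + 4·(-1) + 1·0; (-1)·(-3) + 1·(-1) + (-5)·0) = (-27, -22, 2)
w2 = Dw1 = (7·(-27) + 6·(-22) + (-1)·2; 6·(-27) + 4·(-22) + 1·2; (-1)·(-27) + 1·(-22) + (-5)·2) = (-323, -248, -5)
w3 = Dw2 = (-3744, -2935, 100)
w4 = Dw3 = (-43918, -34104, 309)
The requested component of w4 is -34104.

-34104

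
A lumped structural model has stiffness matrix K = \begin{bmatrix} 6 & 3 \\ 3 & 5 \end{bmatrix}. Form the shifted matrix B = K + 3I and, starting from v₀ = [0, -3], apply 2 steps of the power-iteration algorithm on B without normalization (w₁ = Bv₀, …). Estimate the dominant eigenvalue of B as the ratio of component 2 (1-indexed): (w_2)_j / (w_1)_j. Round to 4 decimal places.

B = K + 3I has rows (9, 3); (3, 8)
w1 = Bv₀ = (-9, -24)
w2 = Bw1 = (-153, -219)
Ratio: -219/-24 = 9.1250

9.1250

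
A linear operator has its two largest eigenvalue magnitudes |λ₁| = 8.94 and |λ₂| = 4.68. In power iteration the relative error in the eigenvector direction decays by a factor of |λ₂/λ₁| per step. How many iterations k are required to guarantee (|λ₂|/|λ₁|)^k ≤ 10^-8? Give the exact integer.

29

|λ₂/λ₁| = 4.68/8.94 = 0.52349
Need k ≥ ln(10^-8) / ln(0.52349) = -18.4207 / -0.6472 ≈ 28.460
Smallest integer k satisfying the bound: 29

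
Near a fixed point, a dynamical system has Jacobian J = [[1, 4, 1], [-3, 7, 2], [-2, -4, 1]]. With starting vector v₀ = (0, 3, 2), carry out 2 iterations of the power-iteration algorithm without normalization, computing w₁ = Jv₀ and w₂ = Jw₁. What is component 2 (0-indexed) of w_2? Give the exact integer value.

-138

w1 = Jv₀ = (1·0 + 4·3 + 1·2; (-3)·0 + 7·3 + 2·2; (-2)·0 + (-4)·3 + 1·2) = (14, 25, -10)
w2 = Jw1 = (1·14 + 4·25 + 1·(-10); (-3)·14 + 7·25 + 2·(-10); (-2)·14 + (-4)·25 + 1·(-10)) = (104, 113, -138)
The requested component of w2 is -138.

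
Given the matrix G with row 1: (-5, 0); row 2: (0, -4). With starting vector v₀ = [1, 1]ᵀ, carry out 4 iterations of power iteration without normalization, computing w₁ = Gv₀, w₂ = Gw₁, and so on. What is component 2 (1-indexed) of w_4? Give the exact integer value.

w1 = Gv₀ = (-5, -4)
w2 = Gw1 = (25, 16)
w3 = Gw2 = (-125, -64)
w4 = Gw3 = (625, 256)
The requested component of w4 is 256.

256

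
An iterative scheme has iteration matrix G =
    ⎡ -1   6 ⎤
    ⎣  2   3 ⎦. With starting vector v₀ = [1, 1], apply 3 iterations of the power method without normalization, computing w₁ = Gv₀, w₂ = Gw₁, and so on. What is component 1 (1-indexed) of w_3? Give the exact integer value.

125

w1 = Gv₀ = (5, 5)
w2 = Gw1 = (25, 25)
w3 = Gw2 = (125, 125)
The requested component of w3 is 125.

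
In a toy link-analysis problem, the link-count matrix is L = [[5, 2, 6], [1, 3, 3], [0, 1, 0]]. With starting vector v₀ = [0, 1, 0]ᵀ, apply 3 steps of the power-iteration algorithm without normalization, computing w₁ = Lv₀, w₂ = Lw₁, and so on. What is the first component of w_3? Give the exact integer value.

w1 = Lv₀ = (5·0 + 2·1 + 6·0; 1·0 + 3·1 + 3·0; 0·0 + 1·1 + 0·0) = (2, 3, 1)
w2 = Lw1 = (5·2 + 2·3 + 6·1; 1·2 + 3·3 + 3·1; 0·2 + 1·3 + 0·1) = (22, 14, 3)
w3 = Lw2 = (156, 73, 14)
The requested component of w3 is 156.

156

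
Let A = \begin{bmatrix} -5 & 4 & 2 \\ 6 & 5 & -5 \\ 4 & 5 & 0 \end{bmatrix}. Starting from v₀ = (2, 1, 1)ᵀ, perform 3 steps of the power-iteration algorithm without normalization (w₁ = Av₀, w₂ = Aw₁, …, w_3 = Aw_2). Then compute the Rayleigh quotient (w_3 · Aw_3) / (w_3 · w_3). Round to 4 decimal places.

λ ≈ -7.9869

w1 = Av₀ = ((-5)·2 + 4·1 + 2·1; 6·2 + 5·1 + (-5)·1; 4·2 + 5·1 + 0·1) = (-4, 12, 13)
w2 = Aw1 = ((-5)·(-4) + 4·12 + 2·13; 6·(-4) + 5·12 + (-5)·13; 4·(-4) + 5·12 + 0·13) = (94, -29, 44)
w3 = Aw2 = (-498, 199, 231)
Aw3 = (3748, -3148, -997)
w3·Aw3 = (-498)·3748 + 199·(-3148) + 231·(-997) = -2723263; w3·w3 = (-498)·(-498) + 199·199 + 231·231 = 340966
λ ≈ -2723263/340966 = -7.9869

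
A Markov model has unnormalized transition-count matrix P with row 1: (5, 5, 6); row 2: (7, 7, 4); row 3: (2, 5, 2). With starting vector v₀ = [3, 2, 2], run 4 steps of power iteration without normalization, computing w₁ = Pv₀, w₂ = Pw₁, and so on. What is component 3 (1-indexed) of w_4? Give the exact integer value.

72524

w1 = Pv₀ = (5·3 + 5·2 + 6·2; 7·3 + 7·2 + 4·2; 2·3 + 5·2 + 2·2) = (37, 43, 20)
w2 = Pw1 = (5·37 + 5·43 + 6·20; 7·37 + 7·43 + 4·20; 2·37 + 5·43 + 2·20) = (520, 640, 329)
w3 = Pw2 = (7774, 9436, 4898)
w4 = Pw3 = (115438, 140062, 72524)
The requested component of w4 is 72524.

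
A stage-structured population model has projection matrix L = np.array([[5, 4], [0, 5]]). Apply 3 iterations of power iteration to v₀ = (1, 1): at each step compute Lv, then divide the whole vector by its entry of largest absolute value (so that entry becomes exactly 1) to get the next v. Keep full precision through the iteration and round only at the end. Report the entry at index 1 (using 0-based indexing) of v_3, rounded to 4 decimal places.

Lv0 = (9.00000, 5.00000); divide by 9.00000 → v1 = (1.00000, 0.55556)
Lv1 = (7.22222, 2.77778); divide by 7.22222 → v2 = (1.00000, 0.38462)
Lv2 = (6.53846, 1.92308); divide by 6.53846 → v3 = (1.00000, 0.29412)
Requested entry of v3: 125/425 = 0.2941

0.2941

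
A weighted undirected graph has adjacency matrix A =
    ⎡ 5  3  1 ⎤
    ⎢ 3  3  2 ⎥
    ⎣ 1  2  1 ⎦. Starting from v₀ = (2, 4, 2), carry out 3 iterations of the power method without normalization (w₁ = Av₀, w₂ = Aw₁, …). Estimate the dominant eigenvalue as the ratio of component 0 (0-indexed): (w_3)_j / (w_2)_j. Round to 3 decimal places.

w1 = Av₀ = (5·2 + 3·4 + 1·2; 3·2 + 3·4 + 2·2; 1·2 + 2·4 + 1·2) = (24, 22, 12)
w2 = Aw1 = (5·24 + 3·22 + 1·12; 3·24 + 3·22 + 2·12; 1·24 + 2·22 + 1·12) = (198, 162, 80)
w3 = Aw2 = (1556, 1240, 602)
Ratio at component: 1556 / 198 = 7.859

7.859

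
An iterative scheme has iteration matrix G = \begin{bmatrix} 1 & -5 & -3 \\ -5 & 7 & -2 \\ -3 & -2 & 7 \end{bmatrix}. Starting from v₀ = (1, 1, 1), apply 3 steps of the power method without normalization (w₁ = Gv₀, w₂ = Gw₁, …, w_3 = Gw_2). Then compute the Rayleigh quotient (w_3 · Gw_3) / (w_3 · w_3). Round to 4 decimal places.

w1 = Gv₀ = (1·1 + (-5)·1 + (-3)·1; (-5)·1 + 7·1 + (-2)·1; (-3)·1 + (-2)·1 + 7·1) = (-7, 0, 2)
w2 = Gw1 = (1·(-7) + (-5)·0 + (-3)·2; (-5)·(-7) + 7·0 + (-2)·2; (-3)·(-7) + (-2)·0 + 7·2) = (-13, 31, 35)
w3 = Gw2 = (-273, 212, 222)
Gw3 = (-1999, 2405, 1949)
w3·Gw3 = (-273)·(-1999) + 212·2405 + 222·1949 = 1488265; w3·w3 = (-273)·(-273) + 212·212 + 222·222 = 168757
λ ≈ 1488265/168757 = 8.8190

8.8190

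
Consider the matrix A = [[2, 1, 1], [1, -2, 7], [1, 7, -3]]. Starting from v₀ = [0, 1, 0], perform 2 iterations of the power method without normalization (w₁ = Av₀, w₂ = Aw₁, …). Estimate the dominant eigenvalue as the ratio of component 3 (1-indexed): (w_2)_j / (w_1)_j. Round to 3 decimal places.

-4.857

w1 = Av₀ = (1, -2, 7)
w2 = Aw1 = (7, 54, -34)
Ratio at component: -34 / 7 = -4.857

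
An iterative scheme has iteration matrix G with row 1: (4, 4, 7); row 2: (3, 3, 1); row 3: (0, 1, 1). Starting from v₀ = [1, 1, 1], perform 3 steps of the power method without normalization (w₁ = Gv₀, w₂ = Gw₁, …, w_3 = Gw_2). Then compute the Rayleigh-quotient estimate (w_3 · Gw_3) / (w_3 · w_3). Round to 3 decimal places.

λ ≈ 7.496

w1 = Gv₀ = (4·1 + 4·1 + 7·1; 3·1 + 3·1 + 1·1; 0·1 + 1·1 + 1·1) = (15, 7, 2)
w2 = Gw1 = (4·15 + 4·7 + 7·2; 3·15 + 3·7 + 1·2; 0·15 + 1·7 + 1·2) = (102, 68, 9)
w3 = Gw2 = (743, 519, 77)
Gw3 = (5587, 3863, 596)
w3·Gw3 = 743·5587 + 519·3863 + 77·596 = 6201930; w3·w3 = 743·743 + 519·519 + 77·77 = 827339
λ ≈ 6201930/827339 = 7.496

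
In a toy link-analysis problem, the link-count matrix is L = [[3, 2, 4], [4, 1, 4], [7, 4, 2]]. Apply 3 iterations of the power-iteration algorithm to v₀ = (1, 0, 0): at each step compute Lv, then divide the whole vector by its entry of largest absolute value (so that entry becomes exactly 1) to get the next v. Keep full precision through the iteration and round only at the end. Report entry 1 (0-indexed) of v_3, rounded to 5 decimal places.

0.72175

Lv0 = (3.000000, 4.000000, 7.000000); divide by 7.000000 → v1 = (0.428571, 0.571429, 1.000000)
Lv1 = (6.428571, 6.285714, 7.285714); divide by 7.285714 → v2 = (0.882353, 0.862745, 1.000000)
Lv2 = (8.372549, 8.392157, 11.627451); divide by 11.627451 → v3 = (0.720067, 0.721754, 1.000000)
Requested entry of v3: 428/593 = 0.72175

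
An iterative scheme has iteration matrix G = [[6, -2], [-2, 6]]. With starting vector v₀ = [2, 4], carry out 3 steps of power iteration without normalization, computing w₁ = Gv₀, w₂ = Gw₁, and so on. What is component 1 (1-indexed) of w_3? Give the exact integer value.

-320

w1 = Gv₀ = (4, 20)
w2 = Gw1 = (-16, 112)
w3 = Gw2 = (-320, 704)
The requested component of w3 is -320.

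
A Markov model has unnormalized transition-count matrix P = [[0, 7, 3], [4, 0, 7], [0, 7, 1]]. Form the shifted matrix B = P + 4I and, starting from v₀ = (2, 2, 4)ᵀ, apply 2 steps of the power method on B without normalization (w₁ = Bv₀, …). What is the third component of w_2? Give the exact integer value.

478

B = P + 4I has rows (4, 7, 3); (4, 4, 7); (0, 7, 5)
w1 = Bv₀ = (4·2 + 7·2 + 3·4; 4·2 + 4·2 + 7·4; 0·2 + 7·2 + 5·4) = (34, 44, 34)
w2 = Bw1 = (4·34 + 7·44 + 3·34; 4·34 + 4·44 + 7·34; 0·34 + 7·44 + 5·34) = (546, 550, 478)
Requested component of w2: 478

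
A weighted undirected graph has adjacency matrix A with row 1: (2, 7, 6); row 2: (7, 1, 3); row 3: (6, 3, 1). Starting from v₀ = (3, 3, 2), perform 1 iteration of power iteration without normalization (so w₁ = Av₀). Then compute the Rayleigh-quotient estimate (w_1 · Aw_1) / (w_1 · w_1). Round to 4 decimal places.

λ ≈ 12.2486

w1 = Av₀ = (39, 30, 29)
Aw1 = (462, 390, 353)
w1·Aw1 = 39·462 + 30·390 + 29·353 = 39955; w1·w1 = 39·39 + 30·30 + 29·29 = 3262
λ ≈ 39955/3262 = 12.2486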